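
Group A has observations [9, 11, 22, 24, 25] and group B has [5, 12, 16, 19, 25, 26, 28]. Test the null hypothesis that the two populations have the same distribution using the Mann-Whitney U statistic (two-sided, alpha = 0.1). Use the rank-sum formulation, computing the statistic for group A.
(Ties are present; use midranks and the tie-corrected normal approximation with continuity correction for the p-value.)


Step 1: Combine and sort all 12 observations; assign midranks.
sorted (value, group): (5,Y), (9,X), (11,X), (12,Y), (16,Y), (19,Y), (22,X), (24,X), (25,X), (25,Y), (26,Y), (28,Y)
ranks: 5->1, 9->2, 11->3, 12->4, 16->5, 19->6, 22->7, 24->8, 25->9.5, 25->9.5, 26->11, 28->12
Step 2: Rank sum for X: R1 = 2 + 3 + 7 + 8 + 9.5 = 29.5.
Step 3: U_X = R1 - n1(n1+1)/2 = 29.5 - 5*6/2 = 29.5 - 15 = 14.5.
       U_Y = n1*n2 - U_X = 35 - 14.5 = 20.5.
Step 4: Ties are present, so use the tie-corrected normal approximation (with continuity correction) for the p-value.
Step 5: p-value = 0.684221; compare to alpha = 0.1. fail to reject H0.

U_X = 14.5, p = 0.684221, fail to reject H0 at alpha = 0.1.


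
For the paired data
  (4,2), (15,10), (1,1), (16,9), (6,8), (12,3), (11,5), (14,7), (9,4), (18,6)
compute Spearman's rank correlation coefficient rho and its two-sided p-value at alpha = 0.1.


Step 1: Rank x and y separately (midranks; no ties here).
rank(x): 4->2, 15->8, 1->1, 16->9, 6->3, 12->6, 11->5, 14->7, 9->4, 18->10
rank(y): 2->2, 10->10, 1->1, 9->9, 8->8, 3->3, 5->5, 7->7, 4->4, 6->6
Step 2: d_i = R_x(i) - R_y(i); compute d_i^2.
  (2-2)^2=0, (8-10)^2=4, (1-1)^2=0, (9-9)^2=0, (3-8)^2=25, (6-3)^2=9, (5-5)^2=0, (7-7)^2=0, (4-4)^2=0, (10-6)^2=16
sum(d^2) = 54.
Step 3: rho = 1 - 6*54 / (10*(10^2 - 1)) = 1 - 324/990 = 0.672727.
Step 4: Under H0, t = rho * sqrt((n-2)/(1-rho^2)) = 2.5717 ~ t(8).
Step 5: Two-sided p-value from the t-distribution with 8 df = 0.033041.
Step 6: alpha = 0.1. reject H0.

rho = 0.6727, p = 0.033041, reject H0 at alpha = 0.1.


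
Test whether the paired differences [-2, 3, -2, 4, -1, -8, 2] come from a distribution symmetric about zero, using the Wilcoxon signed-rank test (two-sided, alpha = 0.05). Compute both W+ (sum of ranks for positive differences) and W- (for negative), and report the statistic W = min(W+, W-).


Step 1: Drop any zero differences (none here) and take |d_i|.
|d| = [2, 3, 2, 4, 1, 8, 2]
Step 2: Midrank |d_i| (ties get averaged ranks).
ranks: |2|->3, |3|->5, |2|->3, |4|->6, |1|->1, |8|->7, |2|->3
Step 3: Attach original signs; sum ranks with positive sign and with negative sign.
W+ = 5 + 6 + 3 = 14
W- = 3 + 3 + 1 + 7 = 14
(Check: W+ + W- = 28 should equal n(n+1)/2 = 28.)
Step 4: Test statistic W = min(W+, W-) = 14.
Step 5: Ties in |d|, so use the tie-corrected normal approximation.
        E[W] = n(n+1)/4 = 7*8/4 = 14.
        Tie groups: |d|=2 (t=3); sum(t^3 - t) = 24.
        Var[W] = n(n+1)(2n+1)/24 - sum(t^3-t)/48 = 840/24 - 24/48 = 34.5.
        z = (W - E[W]) / sqrt(Var[W]) = (14 - 14) / 5.8737 = 0.0000.
        Two-sided p = 2*Phi(z) = 1.000000.
Step 6: alpha = 0.05. fail to reject H0.

W+ = 14, W- = 14, W = min = 14, p = 1.000000, fail to reject H0.


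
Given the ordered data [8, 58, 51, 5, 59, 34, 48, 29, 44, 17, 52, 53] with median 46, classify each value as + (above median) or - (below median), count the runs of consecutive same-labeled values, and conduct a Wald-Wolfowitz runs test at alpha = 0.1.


Step 1: Compute median = 46; label A = above, B = below.
Labels in order: BAABABABBBAA  (n_A = 6, n_B = 6)
Step 2: Count runs R = 8.
Step 3: Under H0 (random ordering), E[R] = 2*n_A*n_B/(n_A+n_B) + 1 = 2*6*6/12 + 1 = 7.0000.
        Var[R] = 2*n_A*n_B*(2*n_A*n_B - n_A - n_B) / ((n_A+n_B)^2 * (n_A+n_B-1)) = 4320/1584 = 2.7273.
        SD[R] = 1.6514.
Step 4: Continuity-corrected z = (R - 0.5 - E[R]) / SD[R] = (8 - 0.5 - 7.0000) / 1.6514 = 0.3028.
Step 5: Two-sided p-value via normal approximation = 2*(1 - Phi(|z|)) = 0.762069.
Step 6: alpha = 0.1. fail to reject H0.

R = 8, z = 0.3028, p = 0.762069, fail to reject H0.


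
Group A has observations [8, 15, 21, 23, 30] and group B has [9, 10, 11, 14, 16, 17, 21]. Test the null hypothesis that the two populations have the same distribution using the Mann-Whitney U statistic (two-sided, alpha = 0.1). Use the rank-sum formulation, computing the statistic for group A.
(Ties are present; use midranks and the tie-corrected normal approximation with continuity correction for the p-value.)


Step 1: Combine and sort all 12 observations; assign midranks.
sorted (value, group): (8,X), (9,Y), (10,Y), (11,Y), (14,Y), (15,X), (16,Y), (17,Y), (21,X), (21,Y), (23,X), (30,X)
ranks: 8->1, 9->2, 10->3, 11->4, 14->5, 15->6, 16->7, 17->8, 21->9.5, 21->9.5, 23->11, 30->12
Step 2: Rank sum for X: R1 = 1 + 6 + 9.5 + 11 + 12 = 39.5.
Step 3: U_X = R1 - n1(n1+1)/2 = 39.5 - 5*6/2 = 39.5 - 15 = 24.5.
       U_Y = n1*n2 - U_X = 35 - 24.5 = 10.5.
Step 4: Ties are present, so use the tie-corrected normal approximation (with continuity correction) for the p-value.
Step 5: p-value = 0.290307; compare to alpha = 0.1. fail to reject H0.

U_X = 24.5, p = 0.290307, fail to reject H0 at alpha = 0.1.


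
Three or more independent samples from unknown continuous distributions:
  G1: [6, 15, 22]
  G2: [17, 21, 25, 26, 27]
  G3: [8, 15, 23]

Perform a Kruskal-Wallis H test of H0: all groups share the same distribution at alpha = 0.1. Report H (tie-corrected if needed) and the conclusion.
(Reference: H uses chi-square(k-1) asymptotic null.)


Step 1: Combine all N = 11 observations and assign midranks.
sorted (value, group, rank): (6,G1,1), (8,G3,2), (15,G1,3.5), (15,G3,3.5), (17,G2,5), (21,G2,6), (22,G1,7), (23,G3,8), (25,G2,9), (26,G2,10), (27,G2,11)
Step 2: Sum ranks within each group.
R_1 = 11.5 (n_1 = 3)
R_2 = 41 (n_2 = 5)
R_3 = 13.5 (n_3 = 3)
Step 3: H = 12/(N(N+1)) * sum(R_i^2/n_i) - 3(N+1)
     = 12/(11*12) * (11.5^2/3 + 41^2/5 + 13.5^2/3) - 3*12
     = 0.090909 * 441.033 - 36
     = 4.093939.
Step 4: Ties present; correction factor C = 1 - 6/(11^3 - 11) = 0.995455. Corrected H = 4.093939 / 0.995455 = 4.112633.
Step 5: Under H0, H ~ chi^2(2); p-value = 0.127924.
Step 6: alpha = 0.1. fail to reject H0.

H = 4.1126, df = 2, p = 0.127924, fail to reject H0.


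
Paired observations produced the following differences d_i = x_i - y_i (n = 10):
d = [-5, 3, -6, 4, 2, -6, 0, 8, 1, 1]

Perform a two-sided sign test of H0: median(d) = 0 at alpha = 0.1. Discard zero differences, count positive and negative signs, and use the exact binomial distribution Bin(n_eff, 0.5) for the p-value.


Step 1: Discard zero differences. Original n = 10; n_eff = number of nonzero differences = 9.
Nonzero differences (with sign): -5, +3, -6, +4, +2, -6, +8, +1, +1
Step 2: Count signs: positive = 6, negative = 3.
Step 3: Under H0: P(positive) = 0.5, so the number of positives S ~ Bin(9, 0.5).
Step 4: Two-sided exact p-value = sum of Bin(9,0.5) probabilities at or below the observed probability = 0.507812.
Step 5: alpha = 0.1. fail to reject H0.

n_eff = 9, pos = 6, neg = 3, p = 0.507812, fail to reject H0.


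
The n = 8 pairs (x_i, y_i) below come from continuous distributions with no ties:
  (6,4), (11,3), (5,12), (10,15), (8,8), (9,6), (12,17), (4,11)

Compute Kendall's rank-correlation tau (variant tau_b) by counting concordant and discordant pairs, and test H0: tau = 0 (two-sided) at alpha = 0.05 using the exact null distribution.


Step 1: Enumerate the 28 unordered pairs (i,j) with i<j and classify each by sign(x_j-x_i) * sign(y_j-y_i).
  (1,2):dx=+5,dy=-1->D; (1,3):dx=-1,dy=+8->D; (1,4):dx=+4,dy=+11->C; (1,5):dx=+2,dy=+4->C
  (1,6):dx=+3,dy=+2->C; (1,7):dx=+6,dy=+13->C; (1,8):dx=-2,dy=+7->D; (2,3):dx=-6,dy=+9->D
  (2,4):dx=-1,dy=+12->D; (2,5):dx=-3,dy=+5->D; (2,6):dx=-2,dy=+3->D; (2,7):dx=+1,dy=+14->C
  (2,8):dx=-7,dy=+8->D; (3,4):dx=+5,dy=+3->C; (3,5):dx=+3,dy=-4->D; (3,6):dx=+4,dy=-6->D
  (3,7):dx=+7,dy=+5->C; (3,8):dx=-1,dy=-1->C; (4,5):dx=-2,dy=-7->C; (4,6):dx=-1,dy=-9->C
  (4,7):dx=+2,dy=+2->C; (4,8):dx=-6,dy=-4->C; (5,6):dx=+1,dy=-2->D; (5,7):dx=+4,dy=+9->C
  (5,8):dx=-4,dy=+3->D; (6,7):dx=+3,dy=+11->C; (6,8):dx=-5,dy=+5->D; (7,8):dx=-8,dy=-6->C
Step 2: C = 15, D = 13, total pairs = 28.
Step 3: tau = (C - D)/(n(n-1)/2) = (15 - 13)/28 = 0.071429.
Step 4: Exact two-sided p-value (enumerate n! = 40320 permutations of y under H0): p = 0.904861.
Step 5: alpha = 0.05. fail to reject H0.

tau_b = 0.0714 (C=15, D=13), p = 0.904861, fail to reject H0.


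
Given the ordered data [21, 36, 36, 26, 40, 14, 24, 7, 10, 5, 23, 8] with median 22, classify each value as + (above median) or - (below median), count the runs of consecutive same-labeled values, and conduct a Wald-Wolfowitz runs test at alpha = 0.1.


Step 1: Compute median = 22; label A = above, B = below.
Labels in order: BAAAABABBBAB  (n_A = 6, n_B = 6)
Step 2: Count runs R = 7.
Step 3: Under H0 (random ordering), E[R] = 2*n_A*n_B/(n_A+n_B) + 1 = 2*6*6/12 + 1 = 7.0000.
        Var[R] = 2*n_A*n_B*(2*n_A*n_B - n_A - n_B) / ((n_A+n_B)^2 * (n_A+n_B-1)) = 4320/1584 = 2.7273.
        SD[R] = 1.6514.
Step 4: R = E[R], so z = 0 with no continuity correction.
Step 5: Two-sided p-value via normal approximation = 2*(1 - Phi(|z|)) = 1.000000.
Step 6: alpha = 0.1. fail to reject H0.

R = 7, z = 0.0000, p = 1.000000, fail to reject H0.


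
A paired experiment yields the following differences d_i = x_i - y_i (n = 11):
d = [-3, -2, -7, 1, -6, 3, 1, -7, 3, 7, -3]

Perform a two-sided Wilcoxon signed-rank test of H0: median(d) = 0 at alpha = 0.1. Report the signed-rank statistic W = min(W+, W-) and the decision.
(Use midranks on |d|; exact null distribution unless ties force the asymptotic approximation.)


Step 1: Drop any zero differences (none here) and take |d_i|.
|d| = [3, 2, 7, 1, 6, 3, 1, 7, 3, 7, 3]
Step 2: Midrank |d_i| (ties get averaged ranks).
ranks: |3|->5.5, |2|->3, |7|->10, |1|->1.5, |6|->8, |3|->5.5, |1|->1.5, |7|->10, |3|->5.5, |7|->10, |3|->5.5
Step 3: Attach original signs; sum ranks with positive sign and with negative sign.
W+ = 1.5 + 5.5 + 1.5 + 5.5 + 10 = 24
W- = 5.5 + 3 + 10 + 8 + 10 + 5.5 = 42
(Check: W+ + W- = 66 should equal n(n+1)/2 = 66.)
Step 4: Test statistic W = min(W+, W-) = 24.
Step 5: Ties in |d|, so use the tie-corrected normal approximation.
        E[W] = n(n+1)/4 = 11*12/4 = 33.
        Tie groups: |d|=1 (t=2), |d|=3 (t=4), |d|=7 (t=3); sum(t^3 - t) = 90.
        Var[W] = n(n+1)(2n+1)/24 - sum(t^3-t)/48 = 3036/24 - 90/48 = 124.625.
        z = (W - E[W]) / sqrt(Var[W]) = (24 - 33) / 11.1636 = -0.8062.
        Two-sided p = 2*Phi(z) = 0.420131.
Step 6: alpha = 0.1. fail to reject H0.

W+ = 24, W- = 42, W = min = 24, p = 0.420131, fail to reject H0.


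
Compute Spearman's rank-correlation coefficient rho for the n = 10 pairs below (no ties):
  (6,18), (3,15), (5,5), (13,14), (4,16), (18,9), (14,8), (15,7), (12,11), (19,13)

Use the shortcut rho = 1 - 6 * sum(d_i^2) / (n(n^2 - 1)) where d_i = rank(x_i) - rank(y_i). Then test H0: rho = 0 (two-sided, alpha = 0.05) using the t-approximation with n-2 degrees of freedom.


Step 1: Rank x and y separately (midranks; no ties here).
rank(x): 6->4, 3->1, 5->3, 13->6, 4->2, 18->9, 14->7, 15->8, 12->5, 19->10
rank(y): 18->10, 15->8, 5->1, 14->7, 16->9, 9->4, 8->3, 7->2, 11->5, 13->6
Step 2: d_i = R_x(i) - R_y(i); compute d_i^2.
  (4-10)^2=36, (1-8)^2=49, (3-1)^2=4, (6-7)^2=1, (2-9)^2=49, (9-4)^2=25, (7-3)^2=16, (8-2)^2=36, (5-5)^2=0, (10-6)^2=16
sum(d^2) = 232.
Step 3: rho = 1 - 6*232 / (10*(10^2 - 1)) = 1 - 1392/990 = -0.406061.
Step 4: Under H0, t = rho * sqrt((n-2)/(1-rho^2)) = -1.2568 ~ t(8).
Step 5: Two-sided p-value from the t-distribution with 8 df = 0.244282.
Step 6: alpha = 0.05. fail to reject H0.

rho = -0.4061, p = 0.244282, fail to reject H0 at alpha = 0.05.


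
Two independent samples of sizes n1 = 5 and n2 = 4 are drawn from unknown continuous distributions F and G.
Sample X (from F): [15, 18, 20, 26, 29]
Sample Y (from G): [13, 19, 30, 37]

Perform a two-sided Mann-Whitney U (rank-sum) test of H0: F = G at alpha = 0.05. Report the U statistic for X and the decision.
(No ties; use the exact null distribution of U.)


Step 1: Combine and sort all 9 observations; assign midranks.
sorted (value, group): (13,Y), (15,X), (18,X), (19,Y), (20,X), (26,X), (29,X), (30,Y), (37,Y)
ranks: 13->1, 15->2, 18->3, 19->4, 20->5, 26->6, 29->7, 30->8, 37->9
Step 2: Rank sum for X: R1 = 2 + 3 + 5 + 6 + 7 = 23.
Step 3: U_X = R1 - n1(n1+1)/2 = 23 - 5*6/2 = 23 - 15 = 8.
       U_Y = n1*n2 - U_X = 20 - 8 = 12.
Step 4: No ties, so the exact null distribution of U (based on enumerating the C(9,5) = 126 equally likely rank assignments) gives the two-sided p-value.
Step 5: p-value = 0.730159; compare to alpha = 0.05. fail to reject H0.

U_X = 8, p = 0.730159, fail to reject H0 at alpha = 0.05.


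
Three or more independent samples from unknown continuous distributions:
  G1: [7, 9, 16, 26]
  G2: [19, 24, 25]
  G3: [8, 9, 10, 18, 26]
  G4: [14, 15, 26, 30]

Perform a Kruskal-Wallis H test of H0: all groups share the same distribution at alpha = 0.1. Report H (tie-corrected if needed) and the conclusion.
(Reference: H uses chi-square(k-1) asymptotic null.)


Step 1: Combine all N = 16 observations and assign midranks.
sorted (value, group, rank): (7,G1,1), (8,G3,2), (9,G1,3.5), (9,G3,3.5), (10,G3,5), (14,G4,6), (15,G4,7), (16,G1,8), (18,G3,9), (19,G2,10), (24,G2,11), (25,G2,12), (26,G1,14), (26,G3,14), (26,G4,14), (30,G4,16)
Step 2: Sum ranks within each group.
R_1 = 26.5 (n_1 = 4)
R_2 = 33 (n_2 = 3)
R_3 = 33.5 (n_3 = 5)
R_4 = 43 (n_4 = 4)
Step 3: H = 12/(N(N+1)) * sum(R_i^2/n_i) - 3(N+1)
     = 12/(16*17) * (26.5^2/4 + 33^2/3 + 33.5^2/5 + 43^2/4) - 3*17
     = 0.044118 * 1225.26 - 51
     = 3.055699.
Step 4: Ties present; correction factor C = 1 - 30/(16^3 - 16) = 0.992647. Corrected H = 3.055699 / 0.992647 = 3.078333.
Step 5: Under H0, H ~ chi^2(3); p-value = 0.379705.
Step 6: alpha = 0.1. fail to reject H0.

H = 3.0783, df = 3, p = 0.379705, fail to reject H0.


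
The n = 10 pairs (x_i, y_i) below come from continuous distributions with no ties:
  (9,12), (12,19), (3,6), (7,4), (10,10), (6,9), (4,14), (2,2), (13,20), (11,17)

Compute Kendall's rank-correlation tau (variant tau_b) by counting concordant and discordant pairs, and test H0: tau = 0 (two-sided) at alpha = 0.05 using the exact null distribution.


Step 1: Enumerate the 45 unordered pairs (i,j) with i<j and classify each by sign(x_j-x_i) * sign(y_j-y_i).
  (1,2):dx=+3,dy=+7->C; (1,3):dx=-6,dy=-6->C; (1,4):dx=-2,dy=-8->C; (1,5):dx=+1,dy=-2->D
  (1,6):dx=-3,dy=-3->C; (1,7):dx=-5,dy=+2->D; (1,8):dx=-7,dy=-10->C; (1,9):dx=+4,dy=+8->C
  (1,10):dx=+2,dy=+5->C; (2,3):dx=-9,dy=-13->C; (2,4):dx=-5,dy=-15->C; (2,5):dx=-2,dy=-9->C
  (2,6):dx=-6,dy=-10->C; (2,7):dx=-8,dy=-5->C; (2,8):dx=-10,dy=-17->C; (2,9):dx=+1,dy=+1->C
  (2,10):dx=-1,dy=-2->C; (3,4):dx=+4,dy=-2->D; (3,5):dx=+7,dy=+4->C; (3,6):dx=+3,dy=+3->C
  (3,7):dx=+1,dy=+8->C; (3,8):dx=-1,dy=-4->C; (3,9):dx=+10,dy=+14->C; (3,10):dx=+8,dy=+11->C
  (4,5):dx=+3,dy=+6->C; (4,6):dx=-1,dy=+5->D; (4,7):dx=-3,dy=+10->D; (4,8):dx=-5,dy=-2->C
  (4,9):dx=+6,dy=+16->C; (4,10):dx=+4,dy=+13->C; (5,6):dx=-4,dy=-1->C; (5,7):dx=-6,dy=+4->D
  (5,8):dx=-8,dy=-8->C; (5,9):dx=+3,dy=+10->C; (5,10):dx=+1,dy=+7->C; (6,7):dx=-2,dy=+5->D
  (6,8):dx=-4,dy=-7->C; (6,9):dx=+7,dy=+11->C; (6,10):dx=+5,dy=+8->C; (7,8):dx=-2,dy=-12->C
  (7,9):dx=+9,dy=+6->C; (7,10):dx=+7,dy=+3->C; (8,9):dx=+11,dy=+18->C; (8,10):dx=+9,dy=+15->C
  (9,10):dx=-2,dy=-3->C
Step 2: C = 38, D = 7, total pairs = 45.
Step 3: tau = (C - D)/(n(n-1)/2) = (38 - 7)/45 = 0.688889.
Step 4: Exact two-sided p-value (enumerate n! = 3628800 permutations of y under H0): p = 0.004687.
Step 5: alpha = 0.05. reject H0.

tau_b = 0.6889 (C=38, D=7), p = 0.004687, reject H0.


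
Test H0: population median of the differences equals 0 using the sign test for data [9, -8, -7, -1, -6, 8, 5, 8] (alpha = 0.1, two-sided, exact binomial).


Step 1: Discard zero differences. Original n = 8; n_eff = number of nonzero differences = 8.
Nonzero differences (with sign): +9, -8, -7, -1, -6, +8, +5, +8
Step 2: Count signs: positive = 4, negative = 4.
Step 3: Under H0: P(positive) = 0.5, so the number of positives S ~ Bin(8, 0.5).
Step 4: Two-sided exact p-value = sum of Bin(8,0.5) probabilities at or below the observed probability = 1.000000.
Step 5: alpha = 0.1. fail to reject H0.

n_eff = 8, pos = 4, neg = 4, p = 1.000000, fail to reject H0.


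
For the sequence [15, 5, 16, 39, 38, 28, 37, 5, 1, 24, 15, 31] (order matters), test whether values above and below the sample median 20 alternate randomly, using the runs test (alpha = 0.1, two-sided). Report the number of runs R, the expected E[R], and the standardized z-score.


Step 1: Compute median = 20; label A = above, B = below.
Labels in order: BBBAAAABBABA  (n_A = 6, n_B = 6)
Step 2: Count runs R = 6.
Step 3: Under H0 (random ordering), E[R] = 2*n_A*n_B/(n_A+n_B) + 1 = 2*6*6/12 + 1 = 7.0000.
        Var[R] = 2*n_A*n_B*(2*n_A*n_B - n_A - n_B) / ((n_A+n_B)^2 * (n_A+n_B-1)) = 4320/1584 = 2.7273.
        SD[R] = 1.6514.
Step 4: Continuity-corrected z = (R + 0.5 - E[R]) / SD[R] = (6 + 0.5 - 7.0000) / 1.6514 = -0.3028.
Step 5: Two-sided p-value via normal approximation = 2*(1 - Phi(|z|)) = 0.762069.
Step 6: alpha = 0.1. fail to reject H0.

R = 6, z = -0.3028, p = 0.762069, fail to reject H0.


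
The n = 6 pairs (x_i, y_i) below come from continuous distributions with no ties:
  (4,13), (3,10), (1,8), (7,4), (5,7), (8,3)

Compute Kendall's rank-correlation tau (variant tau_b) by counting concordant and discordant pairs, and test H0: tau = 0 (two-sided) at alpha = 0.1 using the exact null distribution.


Step 1: Enumerate the 15 unordered pairs (i,j) with i<j and classify each by sign(x_j-x_i) * sign(y_j-y_i).
  (1,2):dx=-1,dy=-3->C; (1,3):dx=-3,dy=-5->C; (1,4):dx=+3,dy=-9->D; (1,5):dx=+1,dy=-6->D
  (1,6):dx=+4,dy=-10->D; (2,3):dx=-2,dy=-2->C; (2,4):dx=+4,dy=-6->D; (2,5):dx=+2,dy=-3->D
  (2,6):dx=+5,dy=-7->D; (3,4):dx=+6,dy=-4->D; (3,5):dx=+4,dy=-1->D; (3,6):dx=+7,dy=-5->D
  (4,5):dx=-2,dy=+3->D; (4,6):dx=+1,dy=-1->D; (5,6):dx=+3,dy=-4->D
Step 2: C = 3, D = 12, total pairs = 15.
Step 3: tau = (C - D)/(n(n-1)/2) = (3 - 12)/15 = -0.600000.
Step 4: Exact two-sided p-value (enumerate n! = 720 permutations of y under H0): p = 0.136111.
Step 5: alpha = 0.1. fail to reject H0.

tau_b = -0.6000 (C=3, D=12), p = 0.136111, fail to reject H0.


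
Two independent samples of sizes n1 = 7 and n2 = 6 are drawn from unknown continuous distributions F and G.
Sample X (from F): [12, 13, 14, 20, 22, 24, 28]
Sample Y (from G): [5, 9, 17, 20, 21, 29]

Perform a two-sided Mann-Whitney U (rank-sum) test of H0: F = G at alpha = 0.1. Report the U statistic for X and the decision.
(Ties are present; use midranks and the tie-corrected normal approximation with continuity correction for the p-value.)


Step 1: Combine and sort all 13 observations; assign midranks.
sorted (value, group): (5,Y), (9,Y), (12,X), (13,X), (14,X), (17,Y), (20,X), (20,Y), (21,Y), (22,X), (24,X), (28,X), (29,Y)
ranks: 5->1, 9->2, 12->3, 13->4, 14->5, 17->6, 20->7.5, 20->7.5, 21->9, 22->10, 24->11, 28->12, 29->13
Step 2: Rank sum for X: R1 = 3 + 4 + 5 + 7.5 + 10 + 11 + 12 = 52.5.
Step 3: U_X = R1 - n1(n1+1)/2 = 52.5 - 7*8/2 = 52.5 - 28 = 24.5.
       U_Y = n1*n2 - U_X = 42 - 24.5 = 17.5.
Step 4: Ties are present, so use the tie-corrected normal approximation (with continuity correction) for the p-value.
Step 5: p-value = 0.667806; compare to alpha = 0.1. fail to reject H0.

U_X = 24.5, p = 0.667806, fail to reject H0 at alpha = 0.1.


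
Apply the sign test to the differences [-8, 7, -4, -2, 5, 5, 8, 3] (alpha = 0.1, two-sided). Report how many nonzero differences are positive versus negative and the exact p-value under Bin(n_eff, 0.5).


Step 1: Discard zero differences. Original n = 8; n_eff = number of nonzero differences = 8.
Nonzero differences (with sign): -8, +7, -4, -2, +5, +5, +8, +3
Step 2: Count signs: positive = 5, negative = 3.
Step 3: Under H0: P(positive) = 0.5, so the number of positives S ~ Bin(8, 0.5).
Step 4: Two-sided exact p-value = sum of Bin(8,0.5) probabilities at or below the observed probability = 0.726562.
Step 5: alpha = 0.1. fail to reject H0.

n_eff = 8, pos = 5, neg = 3, p = 0.726562, fail to reject H0.


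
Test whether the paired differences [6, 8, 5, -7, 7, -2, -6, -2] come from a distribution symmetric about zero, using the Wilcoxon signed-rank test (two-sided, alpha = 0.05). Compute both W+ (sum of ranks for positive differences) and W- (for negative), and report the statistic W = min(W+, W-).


Step 1: Drop any zero differences (none here) and take |d_i|.
|d| = [6, 8, 5, 7, 7, 2, 6, 2]
Step 2: Midrank |d_i| (ties get averaged ranks).
ranks: |6|->4.5, |8|->8, |5|->3, |7|->6.5, |7|->6.5, |2|->1.5, |6|->4.5, |2|->1.5
Step 3: Attach original signs; sum ranks with positive sign and with negative sign.
W+ = 4.5 + 8 + 3 + 6.5 = 22
W- = 6.5 + 1.5 + 4.5 + 1.5 = 14
(Check: W+ + W- = 36 should equal n(n+1)/2 = 36.)
Step 4: Test statistic W = min(W+, W-) = 14.
Step 5: Ties in |d|, so use the tie-corrected normal approximation.
        E[W] = n(n+1)/4 = 8*9/4 = 18.
        Tie groups: |d|=2 (t=2), |d|=6 (t=2), |d|=7 (t=2); sum(t^3 - t) = 18.
        Var[W] = n(n+1)(2n+1)/24 - sum(t^3-t)/48 = 1224/24 - 18/48 = 50.625.
        z = (W - E[W]) / sqrt(Var[W]) = (14 - 18) / 7.1151 = -0.5622.
        Two-sided p = 2*Phi(z) = 0.573992.
Step 6: alpha = 0.05. fail to reject H0.

W+ = 22, W- = 14, W = min = 14, p = 0.573992, fail to reject H0.


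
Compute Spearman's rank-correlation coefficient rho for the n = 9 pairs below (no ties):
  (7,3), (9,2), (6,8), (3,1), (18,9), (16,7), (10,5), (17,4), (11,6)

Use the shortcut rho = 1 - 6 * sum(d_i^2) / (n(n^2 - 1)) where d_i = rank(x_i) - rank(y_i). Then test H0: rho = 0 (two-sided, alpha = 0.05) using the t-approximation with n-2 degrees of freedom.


Step 1: Rank x and y separately (midranks; no ties here).
rank(x): 7->3, 9->4, 6->2, 3->1, 18->9, 16->7, 10->5, 17->8, 11->6
rank(y): 3->3, 2->2, 8->8, 1->1, 9->9, 7->7, 5->5, 4->4, 6->6
Step 2: d_i = R_x(i) - R_y(i); compute d_i^2.
  (3-3)^2=0, (4-2)^2=4, (2-8)^2=36, (1-1)^2=0, (9-9)^2=0, (7-7)^2=0, (5-5)^2=0, (8-4)^2=16, (6-6)^2=0
sum(d^2) = 56.
Step 3: rho = 1 - 6*56 / (9*(9^2 - 1)) = 1 - 336/720 = 0.533333.
Step 4: Under H0, t = rho * sqrt((n-2)/(1-rho^2)) = 1.6681 ~ t(7).
Step 5: Two-sided p-value from the t-distribution with 7 df = 0.139227.
Step 6: alpha = 0.05. fail to reject H0.

rho = 0.5333, p = 0.139227, fail to reject H0 at alpha = 0.05.


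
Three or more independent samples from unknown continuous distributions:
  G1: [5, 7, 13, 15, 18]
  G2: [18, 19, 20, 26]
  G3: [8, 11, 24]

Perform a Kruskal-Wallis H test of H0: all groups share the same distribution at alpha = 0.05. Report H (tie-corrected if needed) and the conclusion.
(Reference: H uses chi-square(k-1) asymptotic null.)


Step 1: Combine all N = 12 observations and assign midranks.
sorted (value, group, rank): (5,G1,1), (7,G1,2), (8,G3,3), (11,G3,4), (13,G1,5), (15,G1,6), (18,G1,7.5), (18,G2,7.5), (19,G2,9), (20,G2,10), (24,G3,11), (26,G2,12)
Step 2: Sum ranks within each group.
R_1 = 21.5 (n_1 = 5)
R_2 = 38.5 (n_2 = 4)
R_3 = 18 (n_3 = 3)
Step 3: H = 12/(N(N+1)) * sum(R_i^2/n_i) - 3(N+1)
     = 12/(12*13) * (21.5^2/5 + 38.5^2/4 + 18^2/3) - 3*13
     = 0.076923 * 571.013 - 39
     = 4.924038.
Step 4: Ties present; correction factor C = 1 - 6/(12^3 - 12) = 0.996503. Corrected H = 4.924038 / 0.996503 = 4.941316.
Step 5: Under H0, H ~ chi^2(2); p-value = 0.084529.
Step 6: alpha = 0.05. fail to reject H0.

H = 4.9413, df = 2, p = 0.084529, fail to reject H0.


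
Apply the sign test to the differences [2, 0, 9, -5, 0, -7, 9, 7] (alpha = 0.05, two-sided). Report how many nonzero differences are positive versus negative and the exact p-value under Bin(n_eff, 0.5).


Step 1: Discard zero differences. Original n = 8; n_eff = number of nonzero differences = 6.
Nonzero differences (with sign): +2, +9, -5, -7, +9, +7
Step 2: Count signs: positive = 4, negative = 2.
Step 3: Under H0: P(positive) = 0.5, so the number of positives S ~ Bin(6, 0.5).
Step 4: Two-sided exact p-value = sum of Bin(6,0.5) probabilities at or below the observed probability = 0.687500.
Step 5: alpha = 0.05. fail to reject H0.

n_eff = 6, pos = 4, neg = 2, p = 0.687500, fail to reject H0.


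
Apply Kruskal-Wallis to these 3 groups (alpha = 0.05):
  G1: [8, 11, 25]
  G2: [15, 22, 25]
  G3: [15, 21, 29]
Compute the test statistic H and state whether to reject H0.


Step 1: Combine all N = 9 observations and assign midranks.
sorted (value, group, rank): (8,G1,1), (11,G1,2), (15,G2,3.5), (15,G3,3.5), (21,G3,5), (22,G2,6), (25,G1,7.5), (25,G2,7.5), (29,G3,9)
Step 2: Sum ranks within each group.
R_1 = 10.5 (n_1 = 3)
R_2 = 17 (n_2 = 3)
R_3 = 17.5 (n_3 = 3)
Step 3: H = 12/(N(N+1)) * sum(R_i^2/n_i) - 3(N+1)
     = 12/(9*10) * (10.5^2/3 + 17^2/3 + 17.5^2/3) - 3*10
     = 0.133333 * 235.167 - 30
     = 1.355556.
Step 4: Ties present; correction factor C = 1 - 12/(9^3 - 9) = 0.983333. Corrected H = 1.355556 / 0.983333 = 1.378531.
Step 5: Under H0, H ~ chi^2(2); p-value = 0.501945.
Step 6: alpha = 0.05. fail to reject H0.

H = 1.3785, df = 2, p = 0.501945, fail to reject H0.


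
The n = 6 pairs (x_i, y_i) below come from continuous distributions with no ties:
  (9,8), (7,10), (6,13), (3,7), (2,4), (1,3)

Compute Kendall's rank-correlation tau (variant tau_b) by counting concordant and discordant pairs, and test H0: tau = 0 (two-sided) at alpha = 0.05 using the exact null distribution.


Step 1: Enumerate the 15 unordered pairs (i,j) with i<j and classify each by sign(x_j-x_i) * sign(y_j-y_i).
  (1,2):dx=-2,dy=+2->D; (1,3):dx=-3,dy=+5->D; (1,4):dx=-6,dy=-1->C; (1,5):dx=-7,dy=-4->C
  (1,6):dx=-8,dy=-5->C; (2,3):dx=-1,dy=+3->D; (2,4):dx=-4,dy=-3->C; (2,5):dx=-5,dy=-6->C
  (2,6):dx=-6,dy=-7->C; (3,4):dx=-3,dy=-6->C; (3,5):dx=-4,dy=-9->C; (3,6):dx=-5,dy=-10->C
  (4,5):dx=-1,dy=-3->C; (4,6):dx=-2,dy=-4->C; (5,6):dx=-1,dy=-1->C
Step 2: C = 12, D = 3, total pairs = 15.
Step 3: tau = (C - D)/(n(n-1)/2) = (12 - 3)/15 = 0.600000.
Step 4: Exact two-sided p-value (enumerate n! = 720 permutations of y under H0): p = 0.136111.
Step 5: alpha = 0.05. fail to reject H0.

tau_b = 0.6000 (C=12, D=3), p = 0.136111, fail to reject H0.


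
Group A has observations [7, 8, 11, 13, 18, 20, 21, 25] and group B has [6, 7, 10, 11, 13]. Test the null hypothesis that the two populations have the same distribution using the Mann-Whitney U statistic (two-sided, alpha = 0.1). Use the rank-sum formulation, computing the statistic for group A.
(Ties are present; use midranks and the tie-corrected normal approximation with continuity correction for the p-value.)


Step 1: Combine and sort all 13 observations; assign midranks.
sorted (value, group): (6,Y), (7,X), (7,Y), (8,X), (10,Y), (11,X), (11,Y), (13,X), (13,Y), (18,X), (20,X), (21,X), (25,X)
ranks: 6->1, 7->2.5, 7->2.5, 8->4, 10->5, 11->6.5, 11->6.5, 13->8.5, 13->8.5, 18->10, 20->11, 21->12, 25->13
Step 2: Rank sum for X: R1 = 2.5 + 4 + 6.5 + 8.5 + 10 + 11 + 12 + 13 = 67.5.
Step 3: U_X = R1 - n1(n1+1)/2 = 67.5 - 8*9/2 = 67.5 - 36 = 31.5.
       U_Y = n1*n2 - U_X = 40 - 31.5 = 8.5.
Step 4: Ties are present, so use the tie-corrected normal approximation (with continuity correction) for the p-value.
Step 5: p-value = 0.105897; compare to alpha = 0.1. fail to reject H0.

U_X = 31.5, p = 0.105897, fail to reject H0 at alpha = 0.1.


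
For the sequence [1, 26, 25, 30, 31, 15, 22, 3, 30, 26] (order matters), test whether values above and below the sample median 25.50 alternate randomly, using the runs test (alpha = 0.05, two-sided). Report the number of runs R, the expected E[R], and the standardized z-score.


Step 1: Compute median = 25.50; label A = above, B = below.
Labels in order: BABAABBBAA  (n_A = 5, n_B = 5)
Step 2: Count runs R = 6.
Step 3: Under H0 (random ordering), E[R] = 2*n_A*n_B/(n_A+n_B) + 1 = 2*5*5/10 + 1 = 6.0000.
        Var[R] = 2*n_A*n_B*(2*n_A*n_B - n_A - n_B) / ((n_A+n_B)^2 * (n_A+n_B-1)) = 2000/900 = 2.2222.
        SD[R] = 1.4907.
Step 4: R = E[R], so z = 0 with no continuity correction.
Step 5: Two-sided p-value via normal approximation = 2*(1 - Phi(|z|)) = 1.000000.
Step 6: alpha = 0.05. fail to reject H0.

R = 6, z = 0.0000, p = 1.000000, fail to reject H0.


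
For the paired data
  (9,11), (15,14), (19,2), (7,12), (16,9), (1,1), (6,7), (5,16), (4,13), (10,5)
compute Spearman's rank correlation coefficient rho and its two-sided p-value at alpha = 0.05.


Step 1: Rank x and y separately (midranks; no ties here).
rank(x): 9->6, 15->8, 19->10, 7->5, 16->9, 1->1, 6->4, 5->3, 4->2, 10->7
rank(y): 11->6, 14->9, 2->2, 12->7, 9->5, 1->1, 7->4, 16->10, 13->8, 5->3
Step 2: d_i = R_x(i) - R_y(i); compute d_i^2.
  (6-6)^2=0, (8-9)^2=1, (10-2)^2=64, (5-7)^2=4, (9-5)^2=16, (1-1)^2=0, (4-4)^2=0, (3-10)^2=49, (2-8)^2=36, (7-3)^2=16
sum(d^2) = 186.
Step 3: rho = 1 - 6*186 / (10*(10^2 - 1)) = 1 - 1116/990 = -0.127273.
Step 4: Under H0, t = rho * sqrt((n-2)/(1-rho^2)) = -0.3629 ~ t(8).
Step 5: Two-sided p-value from the t-distribution with 8 df = 0.726057.
Step 6: alpha = 0.05. fail to reject H0.

rho = -0.1273, p = 0.726057, fail to reject H0 at alpha = 0.05.


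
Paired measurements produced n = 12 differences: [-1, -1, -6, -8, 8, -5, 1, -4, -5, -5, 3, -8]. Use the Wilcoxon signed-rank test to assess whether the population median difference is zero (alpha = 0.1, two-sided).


Step 1: Drop any zero differences (none here) and take |d_i|.
|d| = [1, 1, 6, 8, 8, 5, 1, 4, 5, 5, 3, 8]
Step 2: Midrank |d_i| (ties get averaged ranks).
ranks: |1|->2, |1|->2, |6|->9, |8|->11, |8|->11, |5|->7, |1|->2, |4|->5, |5|->7, |5|->7, |3|->4, |8|->11
Step 3: Attach original signs; sum ranks with positive sign and with negative sign.
W+ = 11 + 2 + 4 = 17
W- = 2 + 2 + 9 + 11 + 7 + 5 + 7 + 7 + 11 = 61
(Check: W+ + W- = 78 should equal n(n+1)/2 = 78.)
Step 4: Test statistic W = min(W+, W-) = 17.
Step 5: Ties in |d|, so use the tie-corrected normal approximation.
        E[W] = n(n+1)/4 = 12*13/4 = 39.
        Tie groups: |d|=1 (t=3), |d|=5 (t=3), |d|=8 (t=3); sum(t^3 - t) = 72.
        Var[W] = n(n+1)(2n+1)/24 - sum(t^3-t)/48 = 3900/24 - 72/48 = 161.
        z = (W - E[W]) / sqrt(Var[W]) = (17 - 39) / 12.6886 = -1.7338.
        Two-sided p = 2*Phi(z) = 0.082946.
Step 6: alpha = 0.1. reject H0.

W+ = 17, W- = 61, W = min = 17, p = 0.082946, reject H0.


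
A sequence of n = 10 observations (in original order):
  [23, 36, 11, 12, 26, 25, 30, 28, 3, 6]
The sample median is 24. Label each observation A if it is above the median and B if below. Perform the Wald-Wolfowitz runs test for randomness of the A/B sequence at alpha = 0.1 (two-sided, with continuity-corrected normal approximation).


Step 1: Compute median = 24; label A = above, B = below.
Labels in order: BABBAAAABB  (n_A = 5, n_B = 5)
Step 2: Count runs R = 5.
Step 3: Under H0 (random ordering), E[R] = 2*n_A*n_B/(n_A+n_B) + 1 = 2*5*5/10 + 1 = 6.0000.
        Var[R] = 2*n_A*n_B*(2*n_A*n_B - n_A - n_B) / ((n_A+n_B)^2 * (n_A+n_B-1)) = 2000/900 = 2.2222.
        SD[R] = 1.4907.
Step 4: Continuity-corrected z = (R + 0.5 - E[R]) / SD[R] = (5 + 0.5 - 6.0000) / 1.4907 = -0.3354.
Step 5: Two-sided p-value via normal approximation = 2*(1 - Phi(|z|)) = 0.737316.
Step 6: alpha = 0.1. fail to reject H0.

R = 5, z = -0.3354, p = 0.737316, fail to reject H0.


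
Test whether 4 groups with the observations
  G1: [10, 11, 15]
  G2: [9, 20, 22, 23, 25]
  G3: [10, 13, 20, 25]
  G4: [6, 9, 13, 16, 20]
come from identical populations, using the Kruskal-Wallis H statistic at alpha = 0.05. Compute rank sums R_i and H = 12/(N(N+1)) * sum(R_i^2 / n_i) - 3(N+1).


Step 1: Combine all N = 17 observations and assign midranks.
sorted (value, group, rank): (6,G4,1), (9,G2,2.5), (9,G4,2.5), (10,G1,4.5), (10,G3,4.5), (11,G1,6), (13,G3,7.5), (13,G4,7.5), (15,G1,9), (16,G4,10), (20,G2,12), (20,G3,12), (20,G4,12), (22,G2,14), (23,G2,15), (25,G2,16.5), (25,G3,16.5)
Step 2: Sum ranks within each group.
R_1 = 19.5 (n_1 = 3)
R_2 = 60 (n_2 = 5)
R_3 = 40.5 (n_3 = 4)
R_4 = 33 (n_4 = 5)
Step 3: H = 12/(N(N+1)) * sum(R_i^2/n_i) - 3(N+1)
     = 12/(17*18) * (19.5^2/3 + 60^2/5 + 40.5^2/4 + 33^2/5) - 3*18
     = 0.039216 * 1474.61 - 54
     = 3.827941.
Step 4: Ties present; correction factor C = 1 - 48/(17^3 - 17) = 0.990196. Corrected H = 3.827941 / 0.990196 = 3.865842.
Step 5: Under H0, H ~ chi^2(3); p-value = 0.276320.
Step 6: alpha = 0.05. fail to reject H0.

H = 3.8658, df = 3, p = 0.276320, fail to reject H0.


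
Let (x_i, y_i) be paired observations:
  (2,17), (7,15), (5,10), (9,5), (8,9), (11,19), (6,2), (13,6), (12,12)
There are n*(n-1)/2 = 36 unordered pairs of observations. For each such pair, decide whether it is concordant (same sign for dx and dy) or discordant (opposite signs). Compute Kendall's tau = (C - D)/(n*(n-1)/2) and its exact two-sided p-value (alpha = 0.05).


Step 1: Enumerate the 36 unordered pairs (i,j) with i<j and classify each by sign(x_j-x_i) * sign(y_j-y_i).
  (1,2):dx=+5,dy=-2->D; (1,3):dx=+3,dy=-7->D; (1,4):dx=+7,dy=-12->D; (1,5):dx=+6,dy=-8->D
  (1,6):dx=+9,dy=+2->C; (1,7):dx=+4,dy=-15->D; (1,8):dx=+11,dy=-11->D; (1,9):dx=+10,dy=-5->D
  (2,3):dx=-2,dy=-5->C; (2,4):dx=+2,dy=-10->D; (2,5):dx=+1,dy=-6->D; (2,6):dx=+4,dy=+4->C
  (2,7):dx=-1,dy=-13->C; (2,8):dx=+6,dy=-9->D; (2,9):dx=+5,dy=-3->D; (3,4):dx=+4,dy=-5->D
  (3,5):dx=+3,dy=-1->D; (3,6):dx=+6,dy=+9->C; (3,7):dx=+1,dy=-8->D; (3,8):dx=+8,dy=-4->D
  (3,9):dx=+7,dy=+2->C; (4,5):dx=-1,dy=+4->D; (4,6):dx=+2,dy=+14->C; (4,7):dx=-3,dy=-3->C
  (4,8):dx=+4,dy=+1->C; (4,9):dx=+3,dy=+7->C; (5,6):dx=+3,dy=+10->C; (5,7):dx=-2,dy=-7->C
  (5,8):dx=+5,dy=-3->D; (5,9):dx=+4,dy=+3->C; (6,7):dx=-5,dy=-17->C; (6,8):dx=+2,dy=-13->D
  (6,9):dx=+1,dy=-7->D; (7,8):dx=+7,dy=+4->C; (7,9):dx=+6,dy=+10->C; (8,9):dx=-1,dy=+6->D
Step 2: C = 16, D = 20, total pairs = 36.
Step 3: tau = (C - D)/(n(n-1)/2) = (16 - 20)/36 = -0.111111.
Step 4: Exact two-sided p-value (enumerate n! = 362880 permutations of y under H0): p = 0.761414.
Step 5: alpha = 0.05. fail to reject H0.

tau_b = -0.1111 (C=16, D=20), p = 0.761414, fail to reject H0.


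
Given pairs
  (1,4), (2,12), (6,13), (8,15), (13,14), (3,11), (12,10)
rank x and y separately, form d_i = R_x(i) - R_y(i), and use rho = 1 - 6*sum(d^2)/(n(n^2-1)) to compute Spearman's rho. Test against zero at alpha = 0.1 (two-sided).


Step 1: Rank x and y separately (midranks; no ties here).
rank(x): 1->1, 2->2, 6->4, 8->5, 13->7, 3->3, 12->6
rank(y): 4->1, 12->4, 13->5, 15->7, 14->6, 11->3, 10->2
Step 2: d_i = R_x(i) - R_y(i); compute d_i^2.
  (1-1)^2=0, (2-4)^2=4, (4-5)^2=1, (5-7)^2=4, (7-6)^2=1, (3-3)^2=0, (6-2)^2=16
sum(d^2) = 26.
Step 3: rho = 1 - 6*26 / (7*(7^2 - 1)) = 1 - 156/336 = 0.535714.
Step 4: Under H0, t = rho * sqrt((n-2)/(1-rho^2)) = 1.4186 ~ t(5).
Step 5: Two-sided p-value from the t-distribution with 5 df = 0.215217.
Step 6: alpha = 0.1. fail to reject H0.

rho = 0.5357, p = 0.215217, fail to reject H0 at alpha = 0.1.


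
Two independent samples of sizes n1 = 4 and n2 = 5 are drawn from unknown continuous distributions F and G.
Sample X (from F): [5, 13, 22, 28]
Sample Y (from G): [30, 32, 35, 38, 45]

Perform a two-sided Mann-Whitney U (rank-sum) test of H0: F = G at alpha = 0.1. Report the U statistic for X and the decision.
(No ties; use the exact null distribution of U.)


Step 1: Combine and sort all 9 observations; assign midranks.
sorted (value, group): (5,X), (13,X), (22,X), (28,X), (30,Y), (32,Y), (35,Y), (38,Y), (45,Y)
ranks: 5->1, 13->2, 22->3, 28->4, 30->5, 32->6, 35->7, 38->8, 45->9
Step 2: Rank sum for X: R1 = 1 + 2 + 3 + 4 = 10.
Step 3: U_X = R1 - n1(n1+1)/2 = 10 - 4*5/2 = 10 - 10 = 0.
       U_Y = n1*n2 - U_X = 20 - 0 = 20.
Step 4: No ties, so the exact null distribution of U (based on enumerating the C(9,4) = 126 equally likely rank assignments) gives the two-sided p-value.
Step 5: p-value = 0.015873; compare to alpha = 0.1. reject H0.

U_X = 0, p = 0.015873, reject H0 at alpha = 0.1.


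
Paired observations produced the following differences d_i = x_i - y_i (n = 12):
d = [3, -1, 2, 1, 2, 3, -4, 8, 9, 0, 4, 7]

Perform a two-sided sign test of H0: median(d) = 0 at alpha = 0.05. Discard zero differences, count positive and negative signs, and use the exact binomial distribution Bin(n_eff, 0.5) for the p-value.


Step 1: Discard zero differences. Original n = 12; n_eff = number of nonzero differences = 11.
Nonzero differences (with sign): +3, -1, +2, +1, +2, +3, -4, +8, +9, +4, +7
Step 2: Count signs: positive = 9, negative = 2.
Step 3: Under H0: P(positive) = 0.5, so the number of positives S ~ Bin(11, 0.5).
Step 4: Two-sided exact p-value = sum of Bin(11,0.5) probabilities at or below the observed probability = 0.065430.
Step 5: alpha = 0.05. fail to reject H0.

n_eff = 11, pos = 9, neg = 2, p = 0.065430, fail to reject H0.


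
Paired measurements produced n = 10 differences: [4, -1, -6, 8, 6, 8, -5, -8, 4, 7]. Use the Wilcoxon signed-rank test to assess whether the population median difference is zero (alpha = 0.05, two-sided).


Step 1: Drop any zero differences (none here) and take |d_i|.
|d| = [4, 1, 6, 8, 6, 8, 5, 8, 4, 7]
Step 2: Midrank |d_i| (ties get averaged ranks).
ranks: |4|->2.5, |1|->1, |6|->5.5, |8|->9, |6|->5.5, |8|->9, |5|->4, |8|->9, |4|->2.5, |7|->7
Step 3: Attach original signs; sum ranks with positive sign and with negative sign.
W+ = 2.5 + 9 + 5.5 + 9 + 2.5 + 7 = 35.5
W- = 1 + 5.5 + 4 + 9 = 19.5
(Check: W+ + W- = 55 should equal n(n+1)/2 = 55.)
Step 4: Test statistic W = min(W+, W-) = 19.5.
Step 5: Ties in |d|, so use the tie-corrected normal approximation.
        E[W] = n(n+1)/4 = 10*11/4 = 27.5.
        Tie groups: |d|=4 (t=2), |d|=6 (t=2), |d|=8 (t=3); sum(t^3 - t) = 36.
        Var[W] = n(n+1)(2n+1)/24 - sum(t^3-t)/48 = 2310/24 - 36/48 = 95.5.
        z = (W - E[W]) / sqrt(Var[W]) = (19.5 - 27.5) / 9.7724 = -0.8186.
        Two-sided p = 2*Phi(z) = 0.412997.
Step 6: alpha = 0.05. fail to reject H0.

W+ = 35.5, W- = 19.5, W = min = 19.5, p = 0.412997, fail to reject H0.


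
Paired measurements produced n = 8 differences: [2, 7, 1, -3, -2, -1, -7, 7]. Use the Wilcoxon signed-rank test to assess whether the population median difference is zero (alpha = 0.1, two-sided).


Step 1: Drop any zero differences (none here) and take |d_i|.
|d| = [2, 7, 1, 3, 2, 1, 7, 7]
Step 2: Midrank |d_i| (ties get averaged ranks).
ranks: |2|->3.5, |7|->7, |1|->1.5, |3|->5, |2|->3.5, |1|->1.5, |7|->7, |7|->7
Step 3: Attach original signs; sum ranks with positive sign and with negative sign.
W+ = 3.5 + 7 + 1.5 + 7 = 19
W- = 5 + 3.5 + 1.5 + 7 = 17
(Check: W+ + W- = 36 should equal n(n+1)/2 = 36.)
Step 4: Test statistic W = min(W+, W-) = 17.
Step 5: Ties in |d|, so use the tie-corrected normal approximation.
        E[W] = n(n+1)/4 = 8*9/4 = 18.
        Tie groups: |d|=1 (t=2), |d|=2 (t=2), |d|=7 (t=3); sum(t^3 - t) = 36.
        Var[W] = n(n+1)(2n+1)/24 - sum(t^3-t)/48 = 1224/24 - 36/48 = 50.25.
        z = (W - E[W]) / sqrt(Var[W]) = (17 - 18) / 7.0887 = -0.1411.
        Two-sided p = 2*Phi(z) = 0.887815.
Step 6: alpha = 0.1. fail to reject H0.

W+ = 19, W- = 17, W = min = 17, p = 0.887815, fail to reject H0.


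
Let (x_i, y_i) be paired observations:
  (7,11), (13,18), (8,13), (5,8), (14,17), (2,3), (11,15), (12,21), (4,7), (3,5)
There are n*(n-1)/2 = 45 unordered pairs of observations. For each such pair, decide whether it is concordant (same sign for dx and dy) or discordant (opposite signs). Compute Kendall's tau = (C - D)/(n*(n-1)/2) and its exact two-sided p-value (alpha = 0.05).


Step 1: Enumerate the 45 unordered pairs (i,j) with i<j and classify each by sign(x_j-x_i) * sign(y_j-y_i).
  (1,2):dx=+6,dy=+7->C; (1,3):dx=+1,dy=+2->C; (1,4):dx=-2,dy=-3->C; (1,5):dx=+7,dy=+6->C
  (1,6):dx=-5,dy=-8->C; (1,7):dx=+4,dy=+4->C; (1,8):dx=+5,dy=+10->C; (1,9):dx=-3,dy=-4->C
  (1,10):dx=-4,dy=-6->C; (2,3):dx=-5,dy=-5->C; (2,4):dx=-8,dy=-10->C; (2,5):dx=+1,dy=-1->D
  (2,6):dx=-11,dy=-15->C; (2,7):dx=-2,dy=-3->C; (2,8):dx=-1,dy=+3->D; (2,9):dx=-9,dy=-11->C
  (2,10):dx=-10,dy=-13->C; (3,4):dx=-3,dy=-5->C; (3,5):dx=+6,dy=+4->C; (3,6):dx=-6,dy=-10->C
  (3,7):dx=+3,dy=+2->C; (3,8):dx=+4,dy=+8->C; (3,9):dx=-4,dy=-6->C; (3,10):dx=-5,dy=-8->C
  (4,5):dx=+9,dy=+9->C; (4,6):dx=-3,dy=-5->C; (4,7):dx=+6,dy=+7->C; (4,8):dx=+7,dy=+13->C
  (4,9):dx=-1,dy=-1->C; (4,10):dx=-2,dy=-3->C; (5,6):dx=-12,dy=-14->C; (5,7):dx=-3,dy=-2->C
  (5,8):dx=-2,dy=+4->D; (5,9):dx=-10,dy=-10->C; (5,10):dx=-11,dy=-12->C; (6,7):dx=+9,dy=+12->C
  (6,8):dx=+10,dy=+18->C; (6,9):dx=+2,dy=+4->C; (6,10):dx=+1,dy=+2->C; (7,8):dx=+1,dy=+6->C
  (7,9):dx=-7,dy=-8->C; (7,10):dx=-8,dy=-10->C; (8,9):dx=-8,dy=-14->C; (8,10):dx=-9,dy=-16->C
  (9,10):dx=-1,dy=-2->C
Step 2: C = 42, D = 3, total pairs = 45.
Step 3: tau = (C - D)/(n(n-1)/2) = (42 - 3)/45 = 0.866667.
Step 4: Exact two-sided p-value (enumerate n! = 3628800 permutations of y under H0): p = 0.000115.
Step 5: alpha = 0.05. reject H0.

tau_b = 0.8667 (C=42, D=3), p = 0.000115, reject H0.
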